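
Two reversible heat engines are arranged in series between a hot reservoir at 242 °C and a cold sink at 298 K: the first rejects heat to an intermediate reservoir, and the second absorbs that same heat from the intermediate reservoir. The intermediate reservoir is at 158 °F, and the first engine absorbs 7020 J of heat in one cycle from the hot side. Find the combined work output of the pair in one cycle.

W_total ≈ 2959 J

T_H = 242 °C → 242 + 273.15 = 515.15 K.
Two reversible stages in series are equivalent to a single Carnot engine between T_H and T_C, so η_total = 1 − T_C/T_H = 1 − 298.00/515.15 = 0.4215.
W_total = η_total · Q_H = 0.4215 × 7020 = 2959 J.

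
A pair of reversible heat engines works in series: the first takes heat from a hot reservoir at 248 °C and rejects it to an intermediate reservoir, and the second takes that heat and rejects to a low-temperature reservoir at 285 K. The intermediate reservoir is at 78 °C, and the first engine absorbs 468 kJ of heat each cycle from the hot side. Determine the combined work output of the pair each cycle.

T_H = 248 °C → 248 + 273.15 = 521.15 K.
Two reversible stages in series are equivalent to a single Carnot engine between T_H and T_C, so η_total = 1 − T_C/T_H = 1 − 285.00/521.15 = 0.4531.
W_total = η_total · Q_H = 0.4531 × 468 = 212 kJ.

W_total ≈ 212 kJ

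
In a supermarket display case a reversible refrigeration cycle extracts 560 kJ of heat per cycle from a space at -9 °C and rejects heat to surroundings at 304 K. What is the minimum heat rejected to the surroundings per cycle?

Q_H ≈ 644 kJ

T_C = -9 °C → -9 + 273.15 = 264.15 K.
For a reversible cycle Q_H/Q_C = T_H/T_C, so Q_H = Q_C·T_H/T_C = 560 × 304.00/264.15 = 644 kJ.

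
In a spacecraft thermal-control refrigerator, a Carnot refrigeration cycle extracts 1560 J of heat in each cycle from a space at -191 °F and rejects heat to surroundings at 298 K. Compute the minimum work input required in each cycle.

W_in ≈ 1550 J

T_C = -191 °F → (-191 − 32) × 5/9 = -123.89 °C = 149.26 K.
The reversible coefficient of performance is COP_R = T_C/(T_H − T_C) = 149.26/148.74 = 1.0035.
W = Q_C/COP_R = 1560/1.0035 = 1550 J.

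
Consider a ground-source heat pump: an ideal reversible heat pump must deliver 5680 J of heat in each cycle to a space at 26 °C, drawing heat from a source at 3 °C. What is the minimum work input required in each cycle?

T_H = 26 °C → 26 + 273.15 = 299.15 K.
T_C = 3 °C → 3 + 273.15 = 276.15 K.
For a reversible heat pump, COP_HP = T_H/(T_H − T_C) = 299.15/23.00 = 13.0065.
W = Q_H/COP_HP = 5680/13.0065 = 437 J.

W_in ≈ 437 J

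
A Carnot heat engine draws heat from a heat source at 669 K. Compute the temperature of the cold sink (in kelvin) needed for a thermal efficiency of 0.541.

From η = 1 − T_C/T_H, T_C = T_H·(1 − η) = 669.00 × (1 − 0.541) = 307.1 K.

T_C ≈ 307.1 K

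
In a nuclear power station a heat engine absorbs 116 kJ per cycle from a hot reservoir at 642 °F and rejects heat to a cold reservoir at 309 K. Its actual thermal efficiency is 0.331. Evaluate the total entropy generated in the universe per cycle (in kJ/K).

T_H = 642 °F → (642 − 32) × 5/9 = 338.89 °C = 612.04 K.
W = η·Q_H = 0.331 × 116 = 38.40 kJ, so Q_C = Q_H − W = 77.60 kJ.
Entropy balance on the reservoirs: −Q_H/T_H = -0.1895 kJ/K, +Q_C/T_C = 0.2511 kJ/K.
ΔS_univ = −Q_H/T_H + Q_C/T_C = 0.06162 kJ/K (> 0, since η = 0.331 < η_Carnot = 0.495).

ΔS_univ ≈ 0.06162 kJ/K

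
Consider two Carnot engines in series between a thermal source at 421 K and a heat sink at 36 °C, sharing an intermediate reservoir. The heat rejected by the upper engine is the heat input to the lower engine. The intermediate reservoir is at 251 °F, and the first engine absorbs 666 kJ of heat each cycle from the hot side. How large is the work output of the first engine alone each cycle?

W₁ ≈ 41.4 kJ

T_C = 36 °C → 36 + 273.15 = 309.15 K.
T_m = 251 °F → (251 − 32) × 5/9 = 121.67 °C = 394.82 K.
First-stage efficiency η₁ = 1 − T_m/T_H = 1 − 394.82/421.00 = 0.0622.
W₁ = η₁·Q_H = 0.0622 × 666 = 41.4 kJ.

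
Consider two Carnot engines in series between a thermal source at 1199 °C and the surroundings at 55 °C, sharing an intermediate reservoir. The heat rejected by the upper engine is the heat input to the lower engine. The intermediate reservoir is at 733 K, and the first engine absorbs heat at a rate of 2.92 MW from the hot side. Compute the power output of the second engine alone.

Ẇ₂ ≈ 0.803 MW

T_H = 1199 °C → 1199 + 273.15 = 1472.15 K.
T_C = 55 °C → 55 + 273.15 = 328.15 K.
Heat entering the second stage: Q_m = Q_H·(T_m/T_H) = 2.92 × 733.00/1472.15 = 1.45 MW.
Second-stage efficiency η₂ = 1 − T_C/T_m = 1 − 328.15/733.00 = 0.5523, so W₂ = η₂·Q_m = 0.803 MW.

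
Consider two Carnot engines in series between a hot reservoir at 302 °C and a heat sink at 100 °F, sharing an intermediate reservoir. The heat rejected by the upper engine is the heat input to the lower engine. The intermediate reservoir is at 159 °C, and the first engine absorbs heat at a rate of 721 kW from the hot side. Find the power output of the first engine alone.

T_H = 302 °C → 302 + 273.15 = 575.15 K.
T_C = 100 °F → (100 − 32) × 5/9 = 37.78 °C = 310.93 K.
T_m = 159 °C → 159 + 273.15 = 432.15 K.
First-stage efficiency η₁ = 1 − T_m/T_H = 1 − 432.15/575.15 = 0.2486.
W₁ = η₁·Q_H = 0.2486 × 721 = 179 kW.

Ẇ₁ ≈ 179 kW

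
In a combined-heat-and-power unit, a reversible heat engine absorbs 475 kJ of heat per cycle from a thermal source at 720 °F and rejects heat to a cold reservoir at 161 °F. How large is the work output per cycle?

T_H = 720 °F → (720 − 32) × 5/9 = 382.22 °C = 655.37 K.
T_C = 161 °F → (161 − 32) × 5/9 = 71.67 °C = 344.82 K.
The Carnot efficiency is η = 1 − T_C/T_H = 1 − 344.82/655.37 = 0.4739.
W = η·Q_H = 0.4739 × 475 = 225.1 kJ.

W ≈ 225.1 kJ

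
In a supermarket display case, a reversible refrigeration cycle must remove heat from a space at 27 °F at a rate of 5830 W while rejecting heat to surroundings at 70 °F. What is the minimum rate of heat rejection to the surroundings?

Q̇_H ≈ 6350 W

T_H = 70 °F → (70 − 32) × 5/9 = 21.11 °C = 294.26 K.
T_C = 27 °F → (27 − 32) × 5/9 = -2.78 °C = 270.37 K.
For a reversible cycle Q_H/Q_C = T_H/T_C, so Q_H = Q_C·T_H/T_C = 5830 × 294.26/270.37 = 6350 W.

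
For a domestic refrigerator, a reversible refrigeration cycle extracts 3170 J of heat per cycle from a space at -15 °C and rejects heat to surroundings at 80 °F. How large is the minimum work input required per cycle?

T_H = 80 °F → (80 − 32) × 5/9 = 26.67 °C = 299.82 K.
T_C = -15 °C → -15 + 273.15 = 258.15 K.
For a reversible refrigerator, COP_R = T_C/(T_H − T_C) = 258.15/41.67 = 6.1956.
W = Q_C/COP_R = 3170/6.1956 = 512 J.

W_in ≈ 512 J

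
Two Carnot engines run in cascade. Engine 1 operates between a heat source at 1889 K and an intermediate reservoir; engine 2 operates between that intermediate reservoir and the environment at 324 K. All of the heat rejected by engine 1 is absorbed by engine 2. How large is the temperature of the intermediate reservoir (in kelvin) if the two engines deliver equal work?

For reversible stages Q_m = Q_H·(T_m/T_H). Setting W₁ = Q_H(1 − T_m/T_H) equal to W₂ = Q_m(1 − T_C/T_m) = Q_H·(T_m − T_C)/T_H gives T_H − T_m = T_m − T_C, so T_m = (T_H + T_C)/2 = (1889.00 + 324.00)/2 = 1110 K.

T_m ≈ 1110 K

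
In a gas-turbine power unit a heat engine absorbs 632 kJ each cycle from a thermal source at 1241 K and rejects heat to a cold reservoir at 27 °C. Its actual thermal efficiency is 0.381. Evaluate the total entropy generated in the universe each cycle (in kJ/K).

T_C = 27 °C → 27 + 273.15 = 300.15 K.
W = η·Q_H = 0.381 × 632 = 240.8 kJ, so Q_C = Q_H − W = 391.2 kJ.
Reservoir entropy changes: ΔS_H = −Q_H/T_H = −632/1241.00 = -0.5093 kJ/K and ΔS_C = +Q_C/T_C = 391.2/300.15 = 1.303 kJ/K.
ΔS_univ = −Q_H/T_H + Q_C/T_C = 0.794 kJ/K (> 0, since η = 0.381 < η_Carnot = 0.758).

ΔS_univ ≈ 0.794 kJ/K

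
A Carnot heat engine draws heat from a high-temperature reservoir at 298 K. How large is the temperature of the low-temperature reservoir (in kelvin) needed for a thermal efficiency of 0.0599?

From η = 1 − T_C/T_H, T_C = T_H·(1 − η) = 298.00 × (1 − 0.0599) = 280.1 K.

T_C ≈ 280.1 K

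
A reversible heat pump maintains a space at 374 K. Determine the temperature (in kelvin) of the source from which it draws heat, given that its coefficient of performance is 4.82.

T_C ≈ 296 K

COP_HP = T_H/(T_H − T_C) ⇒ T_C = T_H·(COP_HP − 1)/COP_HP = 374.00 × (4.82 − 1)/4.82 = 296 K.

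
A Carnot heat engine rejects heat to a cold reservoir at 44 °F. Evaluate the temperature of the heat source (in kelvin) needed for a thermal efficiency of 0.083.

T_H ≈ 305 K

T_C = 44 °F → (44 − 32) × 5/9 = 6.67 °C = 279.82 K.
From η = 1 − T_C/T_H, solving for T_H gives T_H = T_C/(1 − η) = 279.82/(1 − 0.083) = 305 K.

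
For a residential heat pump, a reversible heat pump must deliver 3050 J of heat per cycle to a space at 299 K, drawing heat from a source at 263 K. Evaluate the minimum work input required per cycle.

COP_HP = T_H/(T_H − T_C) = 299.00/36.00 = 8.3056.
W = Q_H/COP_HP = 3050/8.3056 = 367 J.

W_in ≈ 367 J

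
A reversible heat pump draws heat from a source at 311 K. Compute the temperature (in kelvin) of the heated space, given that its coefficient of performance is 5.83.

T_H ≈ 375 K

COP_HP = T_H/(T_H − T_C) ⇒ T_H = T_C·COP_HP/(COP_HP − 1) = 311.00 × 5.83/(5.83 − 1) = 375 K.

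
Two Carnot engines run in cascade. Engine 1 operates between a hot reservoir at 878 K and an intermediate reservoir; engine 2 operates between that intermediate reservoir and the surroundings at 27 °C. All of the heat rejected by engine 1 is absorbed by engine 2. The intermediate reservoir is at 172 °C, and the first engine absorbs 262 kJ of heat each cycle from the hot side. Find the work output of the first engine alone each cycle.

T_C = 27 °C → 27 + 273.15 = 300.15 K.
T_m = 172 °C → 172 + 273.15 = 445.15 K.
First-stage efficiency η₁ = 1 − T_m/T_H = 1 − 445.15/878.00 = 0.4930.
W₁ = η₁·Q_H = 0.4930 × 262 = 129 kJ.

W₁ ≈ 129 kJ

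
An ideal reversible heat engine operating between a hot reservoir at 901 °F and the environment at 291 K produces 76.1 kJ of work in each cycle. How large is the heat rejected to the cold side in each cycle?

T_H = 901 °F → (901 − 32) × 5/9 = 482.78 °C = 755.93 K.
For a reversible engine, η = 1 − T_C/T_H = 1 − 291.00/755.93 = 0.6150.
Since Q_C/Q_H = T_C/T_H and Q_H = W/η, Q_C = W·T_C/(T_H − T_C) = 76.1 × 291.00/464.93 = 47.6 kJ.

Q_C ≈ 47.6 kJ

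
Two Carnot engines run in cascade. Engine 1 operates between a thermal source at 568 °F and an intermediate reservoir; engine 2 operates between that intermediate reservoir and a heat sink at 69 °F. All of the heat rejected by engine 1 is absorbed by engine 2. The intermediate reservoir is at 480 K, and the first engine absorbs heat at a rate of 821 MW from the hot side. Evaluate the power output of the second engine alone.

T_H = 568 °F → (568 − 32) × 5/9 = 297.78 °C = 570.93 K.
T_C = 69 °F → (69 − 32) × 5/9 = 20.56 °C = 293.71 K.
Heat entering the second stage: Q_m = Q_H·(T_m/T_H) = 821 × 480.00/570.93 = 690.2 MW.
Second-stage efficiency η₂ = 1 − T_C/T_m = 1 − 293.71/480.00 = 0.3881, so W₂ = η₂·Q_m = 267.9 MW.

Ẇ₂ ≈ 267.9 MW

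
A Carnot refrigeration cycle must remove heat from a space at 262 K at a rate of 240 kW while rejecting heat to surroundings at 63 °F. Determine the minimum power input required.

T_H = 63 °F → (63 − 32) × 5/9 = 17.22 °C = 290.37 K.
Carnot COP: COP_R = T_C/(T_H − T_C) = 262.00/28.37 = 9.2344.
W = Q_C/COP_R = 240/9.2344 = 25.99 kW.

Ẇ_in ≈ 25.99 kW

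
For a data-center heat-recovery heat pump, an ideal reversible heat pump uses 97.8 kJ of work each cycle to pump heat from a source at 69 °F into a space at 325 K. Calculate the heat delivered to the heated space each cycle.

Q_H ≈ 1016 kJ

T_C = 69 °F → (69 − 32) × 5/9 = 20.56 °C = 293.71 K.
For a reversible heat pump, COP_HP = T_H/(T_H − T_C) = 325.00/31.29 = 10.3852.
Q_H = COP_HP · W = 10.3852 × 97.8 = 1016 kJ.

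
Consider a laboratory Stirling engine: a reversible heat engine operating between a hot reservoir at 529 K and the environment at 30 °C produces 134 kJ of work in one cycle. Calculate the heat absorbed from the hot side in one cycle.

T_C = 30 °C → 30 + 273.15 = 303.15 K.
For a reversible engine, η = 1 − T_C/T_H = 1 − 303.15/529.00 = 0.4269.
Q_H = W/η = 134/0.4269 = 314 kJ.

Q_H ≈ 314 kJ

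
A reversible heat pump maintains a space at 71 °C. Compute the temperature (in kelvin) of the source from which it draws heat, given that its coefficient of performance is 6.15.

T_H = 71 °C → 71 + 273.15 = 344.15 K.
COP_HP = T_H/(T_H − T_C) ⇒ T_C = T_H·(COP_HP − 1)/COP_HP = 344.15 × (6.15 − 1)/6.15 = 288 K.

T_C ≈ 288 K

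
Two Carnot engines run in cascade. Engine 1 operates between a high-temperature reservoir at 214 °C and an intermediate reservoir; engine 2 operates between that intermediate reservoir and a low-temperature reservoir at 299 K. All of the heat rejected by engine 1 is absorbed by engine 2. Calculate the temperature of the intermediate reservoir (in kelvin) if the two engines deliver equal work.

T_H = 214 °C → 214 + 273.15 = 487.15 K.
For reversible stages Q_m = Q_H·(T_m/T_H). Setting W₁ = Q_H(1 − T_m/T_H) equal to W₂ = Q_m(1 − T_C/T_m) = Q_H·(T_m − T_C)/T_H gives T_H − T_m = T_m − T_C, so T_m = (T_H + T_C)/2 = (487.15 + 299.00)/2 = 393.1 K.

T_m ≈ 393.1 K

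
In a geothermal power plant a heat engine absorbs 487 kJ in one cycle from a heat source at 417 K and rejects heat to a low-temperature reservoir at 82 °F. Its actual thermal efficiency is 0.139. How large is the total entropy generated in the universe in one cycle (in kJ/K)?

ΔS_univ ≈ 0.2255 kJ/K

T_C = 82 °F → (82 − 32) × 5/9 = 27.78 °C = 300.93 K.
W = η·Q_H = 0.139 × 487 = 67.69 kJ, so Q_C = Q_H − W = 419.3 kJ.
Reservoir entropy changes: ΔS_H = −Q_H/T_H = −487/417.00 = -1.168 kJ/K and ΔS_C = +Q_C/T_C = 419.3/300.93 = 1.393 kJ/K.
ΔS_univ = −Q_H/T_H + Q_C/T_C = 0.2255 kJ/K (> 0, since η = 0.139 < η_Carnot = 0.278).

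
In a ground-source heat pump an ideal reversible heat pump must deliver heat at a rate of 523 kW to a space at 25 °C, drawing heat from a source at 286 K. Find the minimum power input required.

Ẇ_in ≈ 21.31 kW

T_H = 25 °C → 25 + 273.15 = 298.15 K.
COP_HP = T_H/(T_H − T_C) = 298.15/12.15 = 24.5391.
W = Q_H/COP_HP = 523/24.5391 = 21.31 kW.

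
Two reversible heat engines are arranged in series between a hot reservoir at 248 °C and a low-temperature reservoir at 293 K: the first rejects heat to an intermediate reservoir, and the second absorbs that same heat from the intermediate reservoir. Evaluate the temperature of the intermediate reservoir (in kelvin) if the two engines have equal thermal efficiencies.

T_m ≈ 391 K

T_H = 248 °C → 248 + 273.15 = 521.15 K.
Equal efficiencies require 1 − T_m/T_H = 1 − T_C/T_m, i.e. T_m/T_H = T_C/T_m, so T_m = √(T_H·T_C) = √(521.15 × 293.00) = 391 K.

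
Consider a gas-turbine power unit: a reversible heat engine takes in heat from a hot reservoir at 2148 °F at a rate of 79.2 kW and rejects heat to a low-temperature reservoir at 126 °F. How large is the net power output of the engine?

T_H = 2148 °F → (2148 − 32) × 5/9 = 1175.56 °C = 1448.71 K.
T_C = 126 °F → (126 − 32) × 5/9 = 52.22 °C = 325.37 K.
Carnot efficiency: η = 1 − T_C/T_H = 1 − 325.37/1448.71 = 0.7754.
W = η·Q_H = 0.7754 × 79.2 = 61.41 kW.

Ẇ ≈ 61.41 kW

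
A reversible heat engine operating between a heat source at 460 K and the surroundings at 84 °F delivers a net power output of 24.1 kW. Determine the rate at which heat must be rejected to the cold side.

T_C = 84 °F → (84 − 32) × 5/9 = 28.89 °C = 302.04 K.
Carnot efficiency: η = 1 − T_C/T_H = 1 − 302.04/460.00 = 0.3434.
Since Q_C/Q_H = T_C/T_H and Q_H = W/η, Q_C = W·T_C/(T_H − T_C) = 24.1 × 302.04/157.96 = 46.08 kW.

Q̇_C ≈ 46.08 kW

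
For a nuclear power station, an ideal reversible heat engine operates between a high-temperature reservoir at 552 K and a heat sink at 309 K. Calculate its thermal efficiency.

η ≈ 0.440

The Carnot efficiency is η = 1 − T_C/T_H = 1 − 309.00/552.00 = 0.440.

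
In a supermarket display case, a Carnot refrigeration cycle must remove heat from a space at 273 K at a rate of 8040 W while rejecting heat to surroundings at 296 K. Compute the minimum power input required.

Ẇ_in ≈ 677 W

For a reversible refrigerator, COP_R = T_C/(T_H − T_C) = 273.00/23.00 = 11.8696.
W = Q_C/COP_R = 8040/11.8696 = 677 W.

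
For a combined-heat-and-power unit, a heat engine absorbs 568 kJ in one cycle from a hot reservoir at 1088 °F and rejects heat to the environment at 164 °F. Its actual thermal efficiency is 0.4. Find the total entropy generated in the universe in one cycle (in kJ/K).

T_H = 1088 °F → (1088 − 32) × 5/9 = 586.67 °C = 859.82 K.
T_C = 164 °F → (164 − 32) × 5/9 = 73.33 °C = 346.48 K.
W = η·Q_H = 0.4 × 568 = 227.2 kJ, so Q_C = Q_H − W = 340.8 kJ.
The hot reservoir loses entropy Q_H/T_H = 568/859.82 = 0.6606 kJ/K; the cold reservoir gains Q_C/T_C = 340.8/346.48 = 0.9836 kJ/K.
ΔS_univ = −Q_H/T_H + Q_C/T_C = 0.3230 kJ/K (> 0, since η = 0.4 < η_Carnot = 0.597).

ΔS_univ ≈ 0.3230 kJ/K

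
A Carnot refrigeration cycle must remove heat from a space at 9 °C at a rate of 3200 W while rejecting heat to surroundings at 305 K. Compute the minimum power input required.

T_C = 9 °C → 9 + 273.15 = 282.15 K.
COP_R = T_C/(T_H − T_C) = 282.15/22.85 = 12.3479.
W = Q_C/COP_R = 3200/12.3479 = 259 W.

Ẇ_in ≈ 259 W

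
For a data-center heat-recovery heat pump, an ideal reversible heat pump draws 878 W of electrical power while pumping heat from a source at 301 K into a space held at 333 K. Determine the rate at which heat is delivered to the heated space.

Q̇_H ≈ 9137 W

The Carnot heat-pump COP is COP_HP = T_H/(T_H − T_C) = 333.00/32.00 = 10.4062.
Q_H = COP_HP · W = 10.4062 × 878 = 9137 W.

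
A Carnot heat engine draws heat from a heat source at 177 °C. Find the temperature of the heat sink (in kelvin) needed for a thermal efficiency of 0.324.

T_C ≈ 304 K

T_H = 177 °C → 177 + 273.15 = 450.15 K.
From η = 1 − T_C/T_H, T_C = T_H·(1 − η) = 450.15 × (1 − 0.324) = 304 K.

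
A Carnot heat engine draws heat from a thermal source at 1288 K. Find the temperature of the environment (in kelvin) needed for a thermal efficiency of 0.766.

T_C ≈ 301 K

From η = 1 − T_C/T_H, T_C = T_H·(1 − η) = 1288.00 × (1 − 0.766) = 301 K.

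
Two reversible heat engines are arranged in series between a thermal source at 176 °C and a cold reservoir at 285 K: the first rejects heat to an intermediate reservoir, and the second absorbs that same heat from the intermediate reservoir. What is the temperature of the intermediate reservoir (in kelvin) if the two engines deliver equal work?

T_H = 176 °C → 176 + 273.15 = 449.15 K.
For reversible stages Q_m = Q_H·(T_m/T_H). Setting W₁ = Q_H(1 − T_m/T_H) equal to W₂ = Q_m(1 − T_C/T_m) = Q_H·(T_m − T_C)/T_H gives T_H − T_m = T_m − T_C, so T_m = (T_H + T_C)/2 = (449.15 + 285.00)/2 = 367 K.

T_m ≈ 367 K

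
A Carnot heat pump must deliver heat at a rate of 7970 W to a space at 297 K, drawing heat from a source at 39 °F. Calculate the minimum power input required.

T_C = 39 °F → (39 − 32) × 5/9 = 3.89 °C = 277.04 K.
For a reversible heat pump, COP_HP = T_H/(T_H − T_C) = 297.00/19.96 = 14.8789.
W = Q_H/COP_HP = 7970/14.8789 = 536 W.

Ẇ_in ≈ 536 W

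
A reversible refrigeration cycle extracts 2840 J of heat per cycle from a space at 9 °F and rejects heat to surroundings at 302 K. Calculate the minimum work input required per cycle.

T_C = 9 °F → (9 − 32) × 5/9 = -12.78 °C = 260.37 K.
Carnot COP: COP_R = T_C/(T_H − T_C) = 260.37/41.63 = 6.2548.
W = Q_C/COP_R = 2840/6.2548 = 454.1 J.

W_in ≈ 454.1 J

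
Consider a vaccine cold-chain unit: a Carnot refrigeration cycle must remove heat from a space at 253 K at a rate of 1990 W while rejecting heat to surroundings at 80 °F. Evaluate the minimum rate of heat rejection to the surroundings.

Q̇_H ≈ 2358 W

T_H = 80 °F → (80 − 32) × 5/9 = 26.67 °C = 299.82 K.
For a reversible cycle Q_H/Q_C = T_H/T_C, so Q_H = Q_C·T_H/T_C = 1990 × 299.82/253.00 = 2358 W.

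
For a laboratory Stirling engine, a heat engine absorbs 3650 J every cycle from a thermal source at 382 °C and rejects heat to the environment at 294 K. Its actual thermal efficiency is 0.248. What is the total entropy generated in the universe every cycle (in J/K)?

ΔS_univ ≈ 3.765 J/K

T_H = 382 °C → 382 + 273.15 = 655.15 K.
W = η·Q_H = 0.248 × 3650 = 905.2 J, so Q_C = Q_H − W = 2745 J.
Reservoir entropy changes: ΔS_H = −Q_H/T_H = −3650/655.15 = -5.571 J/K and ΔS_C = +Q_C/T_C = 2745/294.00 = 9.336 J/K.
ΔS_univ = −Q_H/T_H + Q_C/T_C = 3.765 J/K (> 0, since η = 0.248 < η_Carnot = 0.551).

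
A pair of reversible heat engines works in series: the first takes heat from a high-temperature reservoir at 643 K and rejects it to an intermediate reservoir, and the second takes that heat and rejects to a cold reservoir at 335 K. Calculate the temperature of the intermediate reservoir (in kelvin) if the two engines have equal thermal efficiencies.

T_m ≈ 464.1 K

Equal efficiencies require 1 − T_m/T_H = 1 − T_C/T_m, i.e. T_m/T_H = T_C/T_m, so T_m = √(T_H·T_C) = √(643.00 × 335.00) = 464.1 K.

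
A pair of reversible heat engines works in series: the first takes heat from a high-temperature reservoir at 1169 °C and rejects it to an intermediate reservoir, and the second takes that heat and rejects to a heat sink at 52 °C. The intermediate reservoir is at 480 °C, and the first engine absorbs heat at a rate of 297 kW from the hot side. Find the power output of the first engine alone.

T_H = 1169 °C → 1169 + 273.15 = 1442.15 K.
T_C = 52 °C → 52 + 273.15 = 325.15 K.
T_m = 480 °C → 480 + 273.15 = 753.15 K.
First-stage efficiency η₁ = 1 − T_m/T_H = 1 − 753.15/1442.15 = 0.4778.
W₁ = η₁·Q_H = 0.4778 × 297 = 142 kW.

Ẇ₁ ≈ 142 kW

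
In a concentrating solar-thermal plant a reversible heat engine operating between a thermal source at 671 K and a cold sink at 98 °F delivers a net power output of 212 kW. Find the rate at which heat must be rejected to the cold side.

Q̇_C ≈ 181.8 kW

T_C = 98 °F → (98 − 32) × 5/9 = 36.67 °C = 309.82 K.
For a reversible engine, η = 1 − T_C/T_H = 1 − 309.82/671.00 = 0.5383.
Since Q_C/Q_H = T_C/T_H and Q_H = W/η, Q_C = W·T_C/(T_H − T_C) = 212 × 309.82/361.18 = 181.8 kW.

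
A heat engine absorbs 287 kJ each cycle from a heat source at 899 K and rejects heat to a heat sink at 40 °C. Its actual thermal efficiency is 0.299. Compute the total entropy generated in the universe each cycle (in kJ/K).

T_C = 40 °C → 40 + 273.15 = 313.15 K.
W = η·Q_H = 0.299 × 287 = 85.81 kJ, so Q_C = Q_H − W = 201.2 kJ.
Entropy balance on the reservoirs: −Q_H/T_H = -0.3192 kJ/K, +Q_C/T_C = 0.6425 kJ/K.
ΔS_univ = −Q_H/T_H + Q_C/T_C = 0.323 kJ/K (> 0, since η = 0.299 < η_Carnot = 0.652).

ΔS_univ ≈ 0.323 kJ/K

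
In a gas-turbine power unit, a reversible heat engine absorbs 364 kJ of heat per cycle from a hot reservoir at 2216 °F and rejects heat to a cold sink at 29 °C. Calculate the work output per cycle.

W ≈ 290 kJ

T_H = 2216 °F → (2216 − 32) × 5/9 = 1213.33 °C = 1486.48 K.
T_C = 29 °C → 29 + 273.15 = 302.15 K.
Since the cycle is reversible, η = 1 − T_C/T_H = 1 − 302.15/1486.48 = 0.7967.
W = η·Q_H = 0.7967 × 364 = 290 kJ.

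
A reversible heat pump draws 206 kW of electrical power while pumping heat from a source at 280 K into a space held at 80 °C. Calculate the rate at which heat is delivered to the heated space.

Q̇_H ≈ 994.5 kW

T_H = 80 °C → 80 + 273.15 = 353.15 K.
The Carnot heat-pump COP is COP_HP = T_H/(T_H − T_C) = 353.15/73.15 = 4.8278.
Q_H = COP_HP · W = 4.8278 × 206 = 994.5 kW.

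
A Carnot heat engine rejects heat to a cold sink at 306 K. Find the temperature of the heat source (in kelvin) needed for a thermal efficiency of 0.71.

T_H ≈ 1060 K

From η = 1 − T_C/T_H, solving for T_H gives T_H = T_C/(1 − η) = 306.00/(1 − 0.71) = 1060 K.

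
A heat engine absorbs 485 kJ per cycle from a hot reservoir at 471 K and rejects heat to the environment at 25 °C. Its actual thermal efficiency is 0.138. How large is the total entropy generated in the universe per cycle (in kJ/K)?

T_C = 25 °C → 25 + 273.15 = 298.15 K.
W = η·Q_H = 0.138 × 485 = 66.93 kJ, so Q_C = Q_H − W = 418.1 kJ.
Reservoir entropy changes: ΔS_H = −Q_H/T_H = −485/471.00 = -1.030 kJ/K and ΔS_C = +Q_C/T_C = 418.1/298.15 = 1.402 kJ/K.
ΔS_univ = −Q_H/T_H + Q_C/T_C = 0.3725 kJ/K (> 0, since η = 0.138 < η_Carnot = 0.367).

ΔS_univ ≈ 0.3725 kJ/K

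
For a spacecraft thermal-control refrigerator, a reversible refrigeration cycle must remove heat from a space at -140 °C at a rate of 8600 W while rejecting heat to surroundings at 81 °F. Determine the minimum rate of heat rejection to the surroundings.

T_H = 81 °F → (81 − 32) × 5/9 = 27.22 °C = 300.37 K.
T_C = -140 °C → -140 + 273.15 = 133.15 K.
For a reversible cycle Q_H/Q_C = T_H/T_C, so Q_H = Q_C·T_H/T_C = 8600 × 300.37/133.15 = 19400 W.

Q̇_H ≈ 19400 W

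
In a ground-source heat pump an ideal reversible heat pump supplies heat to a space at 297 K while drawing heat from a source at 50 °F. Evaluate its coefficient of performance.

COP_HP ≈ 21.4

T_C = 50 °F → (50 − 32) × 5/9 = 10.00 °C = 283.15 K.
Reversible heating COP: COP_HP = T_H/(T_H − T_C) = 297.00/(297.00 − 283.15) = 21.4.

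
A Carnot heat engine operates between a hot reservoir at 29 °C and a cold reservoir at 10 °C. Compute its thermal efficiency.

η ≈ 0.0629

T_H = 29 °C → 29 + 273.15 = 302.15 K.
T_C = 10 °C → 10 + 273.15 = 283.15 K.
η_rev = 1 − T_C/T_H = 1 − 283.15/302.15 = 0.0629.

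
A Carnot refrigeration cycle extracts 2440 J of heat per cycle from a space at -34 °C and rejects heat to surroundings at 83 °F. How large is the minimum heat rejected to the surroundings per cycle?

T_H = 83 °F → (83 − 32) × 5/9 = 28.33 °C = 301.48 K.
T_C = -34 °C → -34 + 273.15 = 239.15 K.
For a reversible cycle Q_H/Q_C = T_H/T_C, so Q_H = Q_C·T_H/T_C = 2440 × 301.48/239.15 = 3080 J.

Q_H ≈ 3080 J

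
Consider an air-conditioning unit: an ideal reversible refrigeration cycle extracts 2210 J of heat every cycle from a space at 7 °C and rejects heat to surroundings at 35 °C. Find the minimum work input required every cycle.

W_in ≈ 220.9 J

T_H = 35 °C → 35 + 273.15 = 308.15 K.
T_C = 7 °C → 7 + 273.15 = 280.15 K.
Carnot COP: COP_R = T_C/(T_H − T_C) = 280.15/28.00 = 10.0054.
W = Q_C/COP_R = 2210/10.0054 = 220.9 J.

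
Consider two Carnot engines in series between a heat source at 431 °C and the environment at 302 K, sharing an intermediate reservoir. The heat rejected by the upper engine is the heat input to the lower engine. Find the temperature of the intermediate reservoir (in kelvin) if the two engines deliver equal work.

T_m ≈ 503 K

T_H = 431 °C → 431 + 273.15 = 704.15 K.
For reversible stages Q_m = Q_H·(T_m/T_H). Setting W₁ = Q_H(1 − T_m/T_H) equal to W₂ = Q_m(1 − T_C/T_m) = Q_H·(T_m − T_C)/T_H gives T_H − T_m = T_m − T_C, so T_m = (T_H + T_C)/2 = (704.15 + 302.00)/2 = 503 K.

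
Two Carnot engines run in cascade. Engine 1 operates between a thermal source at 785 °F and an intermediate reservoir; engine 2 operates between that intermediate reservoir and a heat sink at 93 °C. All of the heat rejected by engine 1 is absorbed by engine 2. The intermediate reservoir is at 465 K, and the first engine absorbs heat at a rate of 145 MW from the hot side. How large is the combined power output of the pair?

T_H = 785 °F → (785 − 32) × 5/9 = 418.33 °C = 691.48 K.
T_C = 93 °C → 93 + 273.15 = 366.15 K.
Two reversible stages in series are equivalent to a single Carnot engine between T_H and T_C, so η_total = 1 − T_C/T_H = 1 − 366.15/691.48 = 0.4705.
W_total = η_total · Q_H = 0.4705 × 145 = 68.22 MW.

Ẇ_total ≈ 68.22 MW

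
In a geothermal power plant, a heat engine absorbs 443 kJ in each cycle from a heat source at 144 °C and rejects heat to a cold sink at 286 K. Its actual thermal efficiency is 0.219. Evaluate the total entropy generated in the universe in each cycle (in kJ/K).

ΔS_univ ≈ 0.148 kJ/K

T_H = 144 °C → 144 + 273.15 = 417.15 K.
W = η·Q_H = 0.219 × 443 = 97.02 kJ, so Q_C = Q_H − W = 346.0 kJ.
Entropy balance on the reservoirs: −Q_H/T_H = -1.062 kJ/K, +Q_C/T_C = 1.210 kJ/K.
ΔS_univ = −Q_H/T_H + Q_C/T_C = 0.148 kJ/K (> 0, since η = 0.219 < η_Carnot = 0.314).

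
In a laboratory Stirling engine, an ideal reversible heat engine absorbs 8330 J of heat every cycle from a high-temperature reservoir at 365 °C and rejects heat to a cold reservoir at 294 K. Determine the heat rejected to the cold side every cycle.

Q_C ≈ 3840 J

T_H = 365 °C → 365 + 273.15 = 638.15 K.
Since the cycle is reversible, η = 1 − T_C/T_H = 1 − 294.00/638.15 = 0.5393.
For a reversible cycle Q_C/Q_H = T_C/T_H, so Q_C = 8330 × 294.00/638.15 = 3840 J.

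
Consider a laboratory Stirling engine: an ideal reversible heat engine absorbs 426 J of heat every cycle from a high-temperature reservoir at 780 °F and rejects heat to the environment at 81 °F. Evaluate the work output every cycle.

T_H = 780 °F → (780 − 32) × 5/9 = 415.56 °C = 688.71 K.
T_C = 81 °F → (81 − 32) × 5/9 = 27.22 °C = 300.37 K.
Carnot efficiency: η = 1 − T_C/T_H = 1 − 300.37/688.71 = 0.5639.
W = η·Q_H = 0.5639 × 426 = 240 J.

W ≈ 240 J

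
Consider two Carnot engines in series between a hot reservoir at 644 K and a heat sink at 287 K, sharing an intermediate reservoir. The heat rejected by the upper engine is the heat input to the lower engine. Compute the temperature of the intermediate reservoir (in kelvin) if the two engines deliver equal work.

T_m ≈ 465.5 K

For reversible stages Q_m = Q_H·(T_m/T_H). Setting W₁ = Q_H(1 − T_m/T_H) equal to W₂ = Q_m(1 − T_C/T_m) = Q_H·(T_m − T_C)/T_H gives T_H − T_m = T_m − T_C, so T_m = (T_H + T_C)/2 = (644.00 + 287.00)/2 = 465.5 K.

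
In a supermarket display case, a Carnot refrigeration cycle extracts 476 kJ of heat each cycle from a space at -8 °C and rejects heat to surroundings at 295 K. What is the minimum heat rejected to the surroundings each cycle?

T_C = -8 °C → -8 + 273.15 = 265.15 K.
For a reversible cycle Q_H/Q_C = T_H/T_C, so Q_H = Q_C·T_H/T_C = 476 × 295.00/265.15 = 529.6 kJ.

Q_H ≈ 529.6 kJ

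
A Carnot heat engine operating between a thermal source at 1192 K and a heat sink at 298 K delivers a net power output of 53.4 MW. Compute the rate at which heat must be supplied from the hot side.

Q̇_H ≈ 71.20 MW

The Carnot efficiency is η = 1 − T_C/T_H = 1 − 298.00/1192.00 = 0.7500.
Q_H = W/η = 53.4/0.7500 = 71.20 MW.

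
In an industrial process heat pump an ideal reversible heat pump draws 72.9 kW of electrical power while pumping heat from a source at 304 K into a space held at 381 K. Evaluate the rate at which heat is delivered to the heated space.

Q̇_H ≈ 360.7 kW

COP_HP = T_H/(T_H − T_C) = 381.00/77.00 = 4.9481.
Q_H = COP_HP · W = 4.9481 × 72.9 = 360.7 kW.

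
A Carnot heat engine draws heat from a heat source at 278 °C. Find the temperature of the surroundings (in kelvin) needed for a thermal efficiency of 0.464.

T_C ≈ 295 K

T_H = 278 °C → 278 + 273.15 = 551.15 K.
From η = 1 − T_C/T_H, T_C = T_H·(1 − η) = 551.15 × (1 − 0.464) = 295 K.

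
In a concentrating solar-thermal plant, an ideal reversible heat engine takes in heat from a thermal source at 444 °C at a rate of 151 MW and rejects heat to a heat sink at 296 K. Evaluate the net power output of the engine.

Ẇ ≈ 88.7 MW

T_H = 444 °C → 444 + 273.15 = 717.15 K.
For a reversible engine, η = 1 − T_C/T_H = 1 − 296.00/717.15 = 0.5873.
W = η·Q_H = 0.5873 × 151 = 88.7 MW.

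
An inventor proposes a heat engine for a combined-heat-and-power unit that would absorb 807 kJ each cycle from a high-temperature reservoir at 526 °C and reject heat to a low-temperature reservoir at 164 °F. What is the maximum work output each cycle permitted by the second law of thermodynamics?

T_H = 526 °C → 526 + 273.15 = 799.15 K.
T_C = 164 °F → (164 − 32) × 5/9 = 73.33 °C = 346.48 K.
No engine can exceed the Carnot limit: η_max = 1 − T_C/T_H = 1 − 346.48/799.15 = 0.5664.
W_max = η_max · Q_H = 0.5664 × 807 = 457 kJ.

W_max ≈ 457 kJ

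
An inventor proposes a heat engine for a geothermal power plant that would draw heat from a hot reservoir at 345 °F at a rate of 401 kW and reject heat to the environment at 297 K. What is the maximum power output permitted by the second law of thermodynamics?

Ẇ_max ≈ 135 kW

T_H = 345 °F → (345 − 32) × 5/9 = 173.89 °C = 447.04 K.
The second-law ceiling is the Carnot efficiency, η_max = 1 − T_C/T_H = 1 − 297.00/447.04 = 0.3356.
W_max = η_max · Q_H = 0.3356 × 401 = 135 kW.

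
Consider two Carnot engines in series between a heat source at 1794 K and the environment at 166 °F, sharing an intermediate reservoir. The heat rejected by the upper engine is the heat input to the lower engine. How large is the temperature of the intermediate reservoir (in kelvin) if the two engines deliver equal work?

T_C = 166 °F → (166 − 32) × 5/9 = 74.44 °C = 347.59 K.
For reversible stages Q_m = Q_H·(T_m/T_H). Setting W₁ = Q_H(1 − T_m/T_H) equal to W₂ = Q_m(1 − T_C/T_m) = Q_H·(T_m − T_C)/T_H gives T_H − T_m = T_m − T_C, so T_m = (T_H + T_C)/2 = (1794.00 + 347.59)/2 = 1070 K.

T_m ≈ 1070 K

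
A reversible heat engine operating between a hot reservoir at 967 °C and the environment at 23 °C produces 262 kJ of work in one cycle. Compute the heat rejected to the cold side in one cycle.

Q_C ≈ 82.19 kJ

T_H = 967 °C → 967 + 273.15 = 1240.15 K.
T_C = 23 °C → 23 + 273.15 = 296.15 K.
The Carnot efficiency is η = 1 − T_C/T_H = 1 − 296.15/1240.15 = 0.7612.
Since Q_C/Q_H = T_C/T_H and Q_H = W/η, Q_C = W·T_C/(T_H − T_C) = 262 × 296.15/944.00 = 82.19 kJ.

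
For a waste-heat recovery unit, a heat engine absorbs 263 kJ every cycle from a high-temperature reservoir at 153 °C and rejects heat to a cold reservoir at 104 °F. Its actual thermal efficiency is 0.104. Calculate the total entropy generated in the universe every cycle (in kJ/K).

T_H = 153 °C → 153 + 273.15 = 426.15 K.
T_C = 104 °F → (104 − 32) × 5/9 = 40.00 °C = 313.15 K.
W = η·Q_H = 0.104 × 263 = 27.35 kJ, so Q_C = Q_H − W = 235.6 kJ.
Entropy balance on the reservoirs: −Q_H/T_H = -0.6172 kJ/K, +Q_C/T_C = 0.7525 kJ/K.
ΔS_univ = −Q_H/T_H + Q_C/T_C = 0.135 kJ/K (> 0, since η = 0.104 < η_Carnot = 0.265).

ΔS_univ ≈ 0.135 kJ/K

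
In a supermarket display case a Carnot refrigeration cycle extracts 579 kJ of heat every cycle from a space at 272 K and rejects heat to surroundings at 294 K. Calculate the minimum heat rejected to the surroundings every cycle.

For a reversible cycle Q_H/Q_C = T_H/T_C, so Q_H = Q_C·T_H/T_C = 579 × 294.00/272.00 = 625.8 kJ.

Q_H ≈ 625.8 kJ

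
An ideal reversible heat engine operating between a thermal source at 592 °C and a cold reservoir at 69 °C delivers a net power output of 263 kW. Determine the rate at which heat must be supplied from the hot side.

Q̇_H ≈ 435.1 kW

T_H = 592 °C → 592 + 273.15 = 865.15 K.
T_C = 69 °C → 69 + 273.15 = 342.15 K.
Carnot efficiency: η = 1 − T_C/T_H = 1 − 342.15/865.15 = 0.6045.
Q_H = W/η = 263/0.6045 = 435.1 kW.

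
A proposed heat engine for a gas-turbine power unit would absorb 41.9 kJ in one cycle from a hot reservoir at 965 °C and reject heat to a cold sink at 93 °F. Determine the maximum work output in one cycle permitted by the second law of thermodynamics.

T_H = 965 °C → 965 + 273.15 = 1238.15 K.
T_C = 93 °F → (93 − 32) × 5/9 = 33.89 °C = 307.04 K.
No engine can exceed the Carnot limit: η_max = 1 − T_C/T_H = 1 − 307.04/1238.15 = 0.7520.
W_max = η_max · Q_H = 0.7520 × 41.9 = 31.51 kJ.

W_max ≈ 31.51 kJ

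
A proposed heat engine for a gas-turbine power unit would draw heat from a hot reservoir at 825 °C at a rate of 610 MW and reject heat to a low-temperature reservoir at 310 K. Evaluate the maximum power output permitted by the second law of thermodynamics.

Ẇ_max ≈ 437.8 MW

T_H = 825 °C → 825 + 273.15 = 1098.15 K.
By the Carnot theorem, η_max = 1 − T_C/T_H = 1 − 310.00/1098.15 = 0.7177.
W_max = η_max · Q_H = 0.7177 × 610 = 437.8 MW.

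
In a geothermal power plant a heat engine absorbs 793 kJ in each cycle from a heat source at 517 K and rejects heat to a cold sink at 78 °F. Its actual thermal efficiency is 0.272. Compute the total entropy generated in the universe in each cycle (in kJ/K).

T_C = 78 °F → (78 − 32) × 5/9 = 25.56 °C = 298.71 K.
W = η·Q_H = 0.272 × 793 = 215.7 kJ, so Q_C = Q_H − W = 577.3 kJ.
Reservoir entropy changes: ΔS_H = −Q_H/T_H = −793/517.00 = -1.534 kJ/K and ΔS_C = +Q_C/T_C = 577.3/298.71 = 1.933 kJ/K.
ΔS_univ = −Q_H/T_H + Q_C/T_C = 0.399 kJ/K (> 0, since η = 0.272 < η_Carnot = 0.422).

ΔS_univ ≈ 0.399 kJ/K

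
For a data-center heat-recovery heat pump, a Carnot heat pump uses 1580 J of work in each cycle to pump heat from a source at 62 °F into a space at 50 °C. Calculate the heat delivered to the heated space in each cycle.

T_H = 50 °C → 50 + 273.15 = 323.15 K.
T_C = 62 °F → (62 − 32) × 5/9 = 16.67 °C = 289.82 K.
Reversible heating COP: COP_HP = T_H/(T_H − T_C) = 323.15/33.33 = 9.6945.
Q_H = COP_HP · W = 9.6945 × 1580 = 15300 J.

Q_H ≈ 15300 J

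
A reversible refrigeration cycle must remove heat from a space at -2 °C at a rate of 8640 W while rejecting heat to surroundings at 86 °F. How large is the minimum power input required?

T_H = 86 °F → (86 − 32) × 5/9 = 30.00 °C = 303.15 K.
T_C = -2 °C → -2 + 273.15 = 271.15 K.
For a reversible refrigerator, COP_R = T_C/(T_H − T_C) = 271.15/32.00 = 8.4734.
W = Q_C/COP_R = 8640/8.4734 = 1020 W.

Ẇ_in ≈ 1020 W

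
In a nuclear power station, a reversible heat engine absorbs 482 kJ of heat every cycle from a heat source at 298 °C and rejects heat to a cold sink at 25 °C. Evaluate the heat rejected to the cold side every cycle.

Q_C ≈ 251.6 kJ

T_H = 298 °C → 298 + 273.15 = 571.15 K.
T_C = 25 °C → 25 + 273.15 = 298.15 K.
η_rev = 1 − T_C/T_H = 1 − 298.15/571.15 = 0.4780.
For a reversible cycle Q_C/Q_H = T_C/T_H, so Q_C = 482 × 298.15/571.15 = 251.6 kJ.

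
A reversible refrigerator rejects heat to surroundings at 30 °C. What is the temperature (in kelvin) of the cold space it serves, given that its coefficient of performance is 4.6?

T_C ≈ 249 K

T_H = 30 °C → 30 + 273.15 = 303.15 K.
COP_R = T_C/(T_H − T_C) ⇒ T_C = T_H·COP_R/(1 + COP_R) = 303.15 × 4.6/(1 + 4.6) = 249 K.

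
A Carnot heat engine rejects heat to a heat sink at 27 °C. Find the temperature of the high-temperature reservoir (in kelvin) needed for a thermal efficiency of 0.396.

T_H ≈ 496.9 K

T_C = 27 °C → 27 + 273.15 = 300.15 K.
From η = 1 − T_C/T_H, solving for T_H gives T_H = T_C/(1 − η) = 300.15/(1 − 0.396) = 496.9 K.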